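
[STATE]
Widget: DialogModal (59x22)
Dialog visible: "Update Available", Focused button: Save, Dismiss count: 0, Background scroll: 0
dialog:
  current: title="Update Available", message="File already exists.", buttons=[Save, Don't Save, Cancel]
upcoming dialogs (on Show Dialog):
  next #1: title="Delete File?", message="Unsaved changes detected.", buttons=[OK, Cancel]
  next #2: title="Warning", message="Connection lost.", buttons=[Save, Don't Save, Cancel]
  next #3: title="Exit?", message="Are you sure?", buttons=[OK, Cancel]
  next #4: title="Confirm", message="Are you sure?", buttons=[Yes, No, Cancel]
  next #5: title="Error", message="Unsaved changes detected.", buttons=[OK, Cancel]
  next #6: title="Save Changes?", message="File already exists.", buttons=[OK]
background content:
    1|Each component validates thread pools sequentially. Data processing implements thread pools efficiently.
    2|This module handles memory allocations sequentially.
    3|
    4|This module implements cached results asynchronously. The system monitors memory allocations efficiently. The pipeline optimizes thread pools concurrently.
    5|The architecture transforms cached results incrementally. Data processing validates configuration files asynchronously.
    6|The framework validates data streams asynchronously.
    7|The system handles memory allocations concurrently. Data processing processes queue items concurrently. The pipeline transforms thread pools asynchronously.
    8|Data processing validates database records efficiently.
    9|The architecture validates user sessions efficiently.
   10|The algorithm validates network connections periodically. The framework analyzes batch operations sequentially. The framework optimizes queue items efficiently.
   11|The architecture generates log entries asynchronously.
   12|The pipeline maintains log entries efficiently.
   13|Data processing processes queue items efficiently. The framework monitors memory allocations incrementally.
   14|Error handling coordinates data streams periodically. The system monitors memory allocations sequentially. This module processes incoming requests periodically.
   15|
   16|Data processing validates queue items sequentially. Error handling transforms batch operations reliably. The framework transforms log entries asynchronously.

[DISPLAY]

Each component validates thread pools sequentially. Data pr
This module handles memory allocations sequentially.       
                                                           
This module implements cached results asynchronously. The s
The architecture transforms cached results incrementally. D
The framework validates data streams asynchronously.       
The system handles memory allocations concurrently. Data pr
Data processing validates database records efficiently.    
The architect┌──────────────────────────────┐ciently.      
The algorithm│       Update Available       │eriodically. T
The architect│     File already exists.     │ronously.     
The pipeline │ [Save]  Don't Save   Cancel  │y.            
Data processi└──────────────────────────────┘ntly. The fram
Error handling coordinates data streams periodically. The s
                                                           
Data processing validates queue items sequentially. Error h
                                                           
                                                           
                                                           
                                                           
                                                           
                                                           


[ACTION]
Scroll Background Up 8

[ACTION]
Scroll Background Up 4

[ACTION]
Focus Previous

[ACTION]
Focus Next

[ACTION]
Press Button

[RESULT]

Each component validates thread pools sequentially. Data pr
This module handles memory allocations sequentially.       
                                                           
This module implements cached results asynchronously. The s
The architecture transforms cached results incrementally. D
The framework validates data streams asynchronously.       
The system handles memory allocations concurrently. Data pr
Data processing validates database records efficiently.    
The architecture validates user sessions efficiently.      
The algorithm validates network connections periodically. T
The architecture generates log entries asynchronously.     
The pipeline maintains log entries efficiently.            
Data processing processes queue items efficiently. The fram
Error handling coordinates data streams periodically. The s
                                                           
Data processing validates queue items sequentially. Error h
                                                           
                                                           
                                                           
                                                           
                                                           
                                                           


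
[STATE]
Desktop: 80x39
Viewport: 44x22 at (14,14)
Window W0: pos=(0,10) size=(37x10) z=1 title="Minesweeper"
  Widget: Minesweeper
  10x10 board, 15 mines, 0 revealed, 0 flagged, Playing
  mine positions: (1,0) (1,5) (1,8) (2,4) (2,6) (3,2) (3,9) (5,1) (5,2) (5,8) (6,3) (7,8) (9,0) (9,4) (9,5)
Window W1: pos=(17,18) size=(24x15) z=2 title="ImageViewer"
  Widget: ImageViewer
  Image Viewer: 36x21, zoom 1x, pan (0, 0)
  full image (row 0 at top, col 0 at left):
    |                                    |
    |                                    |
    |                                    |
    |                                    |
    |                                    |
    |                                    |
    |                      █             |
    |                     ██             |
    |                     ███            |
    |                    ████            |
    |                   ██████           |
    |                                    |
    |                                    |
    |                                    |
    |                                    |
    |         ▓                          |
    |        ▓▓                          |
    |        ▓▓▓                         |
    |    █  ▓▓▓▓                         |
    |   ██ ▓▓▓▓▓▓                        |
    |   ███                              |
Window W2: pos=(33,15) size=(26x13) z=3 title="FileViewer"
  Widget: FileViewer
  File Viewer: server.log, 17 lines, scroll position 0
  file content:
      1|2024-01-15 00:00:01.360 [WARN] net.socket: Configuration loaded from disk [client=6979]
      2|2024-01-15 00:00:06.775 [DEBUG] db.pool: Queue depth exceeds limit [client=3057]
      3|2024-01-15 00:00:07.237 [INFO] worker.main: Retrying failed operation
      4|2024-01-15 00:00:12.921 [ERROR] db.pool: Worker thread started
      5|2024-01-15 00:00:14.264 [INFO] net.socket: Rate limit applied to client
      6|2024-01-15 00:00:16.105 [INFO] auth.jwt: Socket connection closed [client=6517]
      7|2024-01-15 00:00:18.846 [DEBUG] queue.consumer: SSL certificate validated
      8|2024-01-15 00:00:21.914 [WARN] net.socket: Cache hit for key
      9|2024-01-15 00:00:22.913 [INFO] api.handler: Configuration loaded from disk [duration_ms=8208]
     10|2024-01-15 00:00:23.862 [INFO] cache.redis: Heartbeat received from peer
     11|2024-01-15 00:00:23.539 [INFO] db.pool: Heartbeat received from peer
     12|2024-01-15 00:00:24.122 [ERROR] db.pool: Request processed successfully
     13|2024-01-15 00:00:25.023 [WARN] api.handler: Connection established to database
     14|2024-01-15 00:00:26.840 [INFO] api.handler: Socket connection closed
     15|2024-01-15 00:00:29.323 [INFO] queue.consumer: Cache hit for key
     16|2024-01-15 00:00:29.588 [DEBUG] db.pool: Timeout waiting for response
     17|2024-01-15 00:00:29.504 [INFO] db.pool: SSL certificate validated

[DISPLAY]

                      ┃                     
                   ┏━━━━━━━━━━━━━━━━━━━━━━━━
                   ┃ FileViewer             
                   ┠────────────────────────
   ┏━━━━━━━━━━━━━━━┃2024-01-15 00:00:01.360▲
━━━┃ ImageViewer   ┃2024-01-15 00:00:06.775█
   ┠───────────────┃2024-01-15 00:00:07.237░
   ┃               ┃2024-01-15 00:00:12.921░
   ┃               ┃2024-01-15 00:00:14.264░
   ┃               ┃2024-01-15 00:00:16.105░
   ┃               ┃2024-01-15 00:00:18.846░
   ┃               ┃2024-01-15 00:00:21.914░
   ┃               ┃2024-01-15 00:00:22.913▼
   ┃               ┗━━━━━━━━━━━━━━━━━━━━━━━━
   ┃                     █┃                 
   ┃                     █┃                 
   ┃                    ██┃                 
   ┃                   ███┃                 
   ┗━━━━━━━━━━━━━━━━━━━━━━┛                 
                                            
                                            
                                            


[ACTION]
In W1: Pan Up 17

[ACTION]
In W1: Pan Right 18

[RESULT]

                      ┃                     
                   ┏━━━━━━━━━━━━━━━━━━━━━━━━
                   ┃ FileViewer             
                   ┠────────────────────────
   ┏━━━━━━━━━━━━━━━┃2024-01-15 00:00:01.360▲
━━━┃ ImageViewer   ┃2024-01-15 00:00:06.775█
   ┠───────────────┃2024-01-15 00:00:07.237░
   ┃               ┃2024-01-15 00:00:12.921░
   ┃               ┃2024-01-15 00:00:14.264░
   ┃               ┃2024-01-15 00:00:16.105░
   ┃               ┃2024-01-15 00:00:18.846░
   ┃               ┃2024-01-15 00:00:21.914░
   ┃               ┃2024-01-15 00:00:22.913▼
   ┃    █          ┗━━━━━━━━━━━━━━━━━━━━━━━━
   ┃   ██                 ┃                 
   ┃   ███                ┃                 
   ┃  ████                ┃                 
   ┃ ██████               ┃                 
   ┗━━━━━━━━━━━━━━━━━━━━━━┛                 
                                            
                                            
                                            


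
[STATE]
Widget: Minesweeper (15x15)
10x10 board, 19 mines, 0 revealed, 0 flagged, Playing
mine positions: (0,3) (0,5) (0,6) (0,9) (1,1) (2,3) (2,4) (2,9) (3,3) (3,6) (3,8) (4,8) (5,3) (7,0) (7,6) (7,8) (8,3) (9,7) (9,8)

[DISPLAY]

■■■■■■■■■■     
■■■■■■■■■■     
■■■■■■■■■■     
■■■■■■■■■■     
■■■■■■■■■■     
■■■■■■■■■■     
■■■■■■■■■■     
■■■■■■■■■■     
■■■■■■■■■■     
■■■■■■■■■■     
               
               
               
               
               


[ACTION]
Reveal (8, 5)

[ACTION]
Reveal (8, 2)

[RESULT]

■■■■■■■■■■     
■■■■■■■■■■     
■■■■■■■■■■     
■■■■■■■■■■     
■■■■■■■■■■     
■■■■■■■■■■     
■■■■■■■■■■     
■■■■■■■■■■     
■■1■■1■■■■     
■■■■■■■■■■     
               
               
               
               
               


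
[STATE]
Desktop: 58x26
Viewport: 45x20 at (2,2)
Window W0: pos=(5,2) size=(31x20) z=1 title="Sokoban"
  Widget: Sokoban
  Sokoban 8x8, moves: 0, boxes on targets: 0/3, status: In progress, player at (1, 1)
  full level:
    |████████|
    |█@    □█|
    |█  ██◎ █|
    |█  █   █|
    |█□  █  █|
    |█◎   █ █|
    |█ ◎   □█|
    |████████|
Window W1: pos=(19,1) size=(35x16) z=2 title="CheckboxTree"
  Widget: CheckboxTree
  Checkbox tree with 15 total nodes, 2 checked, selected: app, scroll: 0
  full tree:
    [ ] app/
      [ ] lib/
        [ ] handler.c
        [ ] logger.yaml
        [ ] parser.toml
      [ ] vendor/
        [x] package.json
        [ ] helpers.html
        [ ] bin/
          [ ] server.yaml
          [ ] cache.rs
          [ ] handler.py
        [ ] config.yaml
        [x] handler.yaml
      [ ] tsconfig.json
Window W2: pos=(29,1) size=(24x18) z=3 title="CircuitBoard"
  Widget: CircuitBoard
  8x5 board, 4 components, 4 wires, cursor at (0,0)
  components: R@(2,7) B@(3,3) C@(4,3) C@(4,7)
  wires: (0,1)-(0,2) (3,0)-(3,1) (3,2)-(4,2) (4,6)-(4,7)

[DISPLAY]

   ┏━━━━━━━━━━━━━┃ Checkbox┃ CircuitBoard    
   ┃ Sokoban     ┠─────────┠─────────────────
   ┠─────────────┃>[-] app/┃   0 1 2 3 4 5 6 
   ┃████████     ┃   [ ] li┃0  [.]  · ─ ·    
   ┃█@    □█     ┃     [ ] ┃                 
   ┃█  ██◎ █     ┃     [ ] ┃1                
   ┃█  █   █     ┃     [ ] ┃                 
   ┃█□  █  █     ┃   [-] ve┃2                
   ┃█◎   █ █     ┃     [x] ┃                 
   ┃█ ◎   □█     ┃     [ ] ┃3   · ─ ·   ·   B
   ┃████████     ┃     [ ] ┃            │    
   ┃Moves: 0  0/3┃       [ ┃4           ·   C
   ┃             ┃       [ ┃Cursor: (0,0)    
   ┃             ┃       [ ┃                 
   ┃             ┗━━━━━━━━━┃                 
   ┃                       ┃                 
   ┃                       ┗━━━━━━━━━━━━━━━━━
   ┃                             ┃           
   ┃                             ┃           
   ┗━━━━━━━━━━━━━━━━━━━━━━━━━━━━━┛           


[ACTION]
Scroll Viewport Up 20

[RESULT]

                                             
                 ┏━━━━━━━━━┏━━━━━━━━━━━━━━━━━
   ┏━━━━━━━━━━━━━┃ Checkbox┃ CircuitBoard    
   ┃ Sokoban     ┠─────────┠─────────────────
   ┠─────────────┃>[-] app/┃   0 1 2 3 4 5 6 
   ┃████████     ┃   [ ] li┃0  [.]  · ─ ·    
   ┃█@    □█     ┃     [ ] ┃                 
   ┃█  ██◎ █     ┃     [ ] ┃1                
   ┃█  █   █     ┃     [ ] ┃                 
   ┃█□  █  █     ┃   [-] ve┃2                
   ┃█◎   █ █     ┃     [x] ┃                 
   ┃█ ◎   □█     ┃     [ ] ┃3   · ─ ·   ·   B
   ┃████████     ┃     [ ] ┃            │    
   ┃Moves: 0  0/3┃       [ ┃4           ·   C
   ┃             ┃       [ ┃Cursor: (0,0)    
   ┃             ┃       [ ┃                 
   ┃             ┗━━━━━━━━━┃                 
   ┃                       ┃                 
   ┃                       ┗━━━━━━━━━━━━━━━━━
   ┃                             ┃           


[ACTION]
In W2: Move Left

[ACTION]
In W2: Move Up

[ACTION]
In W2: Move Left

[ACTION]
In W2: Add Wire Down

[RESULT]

                                             
                 ┏━━━━━━━━━┏━━━━━━━━━━━━━━━━━
   ┏━━━━━━━━━━━━━┃ Checkbox┃ CircuitBoard    
   ┃ Sokoban     ┠─────────┠─────────────────
   ┠─────────────┃>[-] app/┃   0 1 2 3 4 5 6 
   ┃████████     ┃   [ ] li┃0  [.]  · ─ ·    
   ┃█@    □█     ┃     [ ] ┃    │            
   ┃█  ██◎ █     ┃     [ ] ┃1   ·            
   ┃█  █   █     ┃     [ ] ┃                 
   ┃█□  █  █     ┃   [-] ve┃2                
   ┃█◎   █ █     ┃     [x] ┃                 
   ┃█ ◎   □█     ┃     [ ] ┃3   · ─ ·   ·   B
   ┃████████     ┃     [ ] ┃            │    
   ┃Moves: 0  0/3┃       [ ┃4           ·   C
   ┃             ┃       [ ┃Cursor: (0,0)    
   ┃             ┃       [ ┃                 
   ┃             ┗━━━━━━━━━┃                 
   ┃                       ┃                 
   ┃                       ┗━━━━━━━━━━━━━━━━━
   ┃                             ┃           


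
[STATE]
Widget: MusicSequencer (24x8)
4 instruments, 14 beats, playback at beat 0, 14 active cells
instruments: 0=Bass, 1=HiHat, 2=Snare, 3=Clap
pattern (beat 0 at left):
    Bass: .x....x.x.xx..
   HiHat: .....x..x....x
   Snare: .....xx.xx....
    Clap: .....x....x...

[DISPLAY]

      ▼1234567890123    
  Bass·█····█·█·██··    
 HiHat·····█··█····█    
 Snare·····██·██····    
  Clap·····█····█···    
                        
                        
                        


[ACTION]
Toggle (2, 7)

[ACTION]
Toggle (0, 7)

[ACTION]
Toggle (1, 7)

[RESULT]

      ▼1234567890123    
  Bass·█····███·██··    
 HiHat·····█·██····█    
 Snare·····█████····    
  Clap·····█····█···    
                        
                        
                        


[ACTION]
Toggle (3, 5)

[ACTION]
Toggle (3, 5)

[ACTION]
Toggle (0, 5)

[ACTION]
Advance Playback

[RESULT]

      0▼234567890123    
  Bass·█···████·██··    
 HiHat·····█·██····█    
 Snare·····█████····    
  Clap·····█····█···    
                        
                        
                        


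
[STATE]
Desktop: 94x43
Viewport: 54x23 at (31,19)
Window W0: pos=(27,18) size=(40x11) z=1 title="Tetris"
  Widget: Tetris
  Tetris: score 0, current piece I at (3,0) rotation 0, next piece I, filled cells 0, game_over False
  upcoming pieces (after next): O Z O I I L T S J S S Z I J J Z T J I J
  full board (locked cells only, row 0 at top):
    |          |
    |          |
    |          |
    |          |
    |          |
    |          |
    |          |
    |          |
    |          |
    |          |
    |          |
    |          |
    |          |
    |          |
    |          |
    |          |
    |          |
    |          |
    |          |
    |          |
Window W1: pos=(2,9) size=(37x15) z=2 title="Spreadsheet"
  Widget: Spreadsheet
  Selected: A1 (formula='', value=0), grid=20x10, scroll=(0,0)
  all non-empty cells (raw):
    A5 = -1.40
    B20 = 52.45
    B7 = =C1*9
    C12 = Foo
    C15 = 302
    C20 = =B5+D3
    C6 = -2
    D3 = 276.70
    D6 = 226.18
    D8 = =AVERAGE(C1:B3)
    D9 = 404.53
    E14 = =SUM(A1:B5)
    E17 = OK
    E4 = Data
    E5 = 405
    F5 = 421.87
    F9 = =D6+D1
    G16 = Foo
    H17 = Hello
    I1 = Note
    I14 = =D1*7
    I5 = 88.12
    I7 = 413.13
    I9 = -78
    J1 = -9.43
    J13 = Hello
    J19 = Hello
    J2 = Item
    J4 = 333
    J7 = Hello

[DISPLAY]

       ┃                           ┃                  
  226.1┃───────────────────────────┨                  
       ┃Next:                      ┃                  
       ┃████                       ┃                  
━━━━━━━┛                           ┃                  
       │                           ┃                  
       │                           ┃                  
       │                           ┃                  
       │Score:                     ┃                  
━━━━━━━━━━━━━━━━━━━━━━━━━━━━━━━━━━━┛                  
                                                      
                                                      
                                                      
                                                      
                                                      
                                                      
                                                      
                                                      
                                                      
                                                      
                                                      
                                                      
                                                      


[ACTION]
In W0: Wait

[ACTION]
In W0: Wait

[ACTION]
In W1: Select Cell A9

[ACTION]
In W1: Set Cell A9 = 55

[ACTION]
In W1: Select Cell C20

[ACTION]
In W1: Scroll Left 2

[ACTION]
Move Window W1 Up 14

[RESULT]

tris                               ┃                  
───────────────────────────────────┨                  
       │Next:                      ┃                  
       │████                       ┃                  
       │                           ┃                  
       │                           ┃                  
       │                           ┃                  
       │                           ┃                  
       │Score:                     ┃                  
━━━━━━━━━━━━━━━━━━━━━━━━━━━━━━━━━━━┛                  
                                                      
                                                      
                                                      
                                                      
                                                      
                                                      
                                                      
                                                      
                                                      
                                                      
                                                      
                                                      
                                                      


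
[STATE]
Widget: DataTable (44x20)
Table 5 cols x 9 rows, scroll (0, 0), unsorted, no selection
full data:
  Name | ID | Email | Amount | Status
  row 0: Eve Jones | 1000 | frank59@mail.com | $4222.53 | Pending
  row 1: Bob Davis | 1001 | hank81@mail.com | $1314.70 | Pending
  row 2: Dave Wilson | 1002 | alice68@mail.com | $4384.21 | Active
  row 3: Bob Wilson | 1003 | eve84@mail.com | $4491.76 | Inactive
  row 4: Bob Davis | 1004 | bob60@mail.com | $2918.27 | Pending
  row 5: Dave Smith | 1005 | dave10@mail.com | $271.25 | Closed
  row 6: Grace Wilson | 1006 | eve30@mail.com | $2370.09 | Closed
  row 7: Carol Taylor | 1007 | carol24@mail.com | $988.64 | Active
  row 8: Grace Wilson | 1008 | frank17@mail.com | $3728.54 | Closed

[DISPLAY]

Name        │ID  │Email           │Amount  │
────────────┼────┼────────────────┼────────┼
Eve Jones   │1000│frank59@mail.com│$4222.53│
Bob Davis   │1001│hank81@mail.com │$1314.70│
Dave Wilson │1002│alice68@mail.com│$4384.21│
Bob Wilson  │1003│eve84@mail.com  │$4491.76│
Bob Davis   │1004│bob60@mail.com  │$2918.27│
Dave Smith  │1005│dave10@mail.com │$271.25 │
Grace Wilson│1006│eve30@mail.com  │$2370.09│
Carol Taylor│1007│carol24@mail.com│$988.64 │
Grace Wilson│1008│frank17@mail.com│$3728.54│
                                            
                                            
                                            
                                            
                                            
                                            
                                            
                                            
                                            


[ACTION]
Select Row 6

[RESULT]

Name        │ID  │Email           │Amount  │
────────────┼────┼────────────────┼────────┼
Eve Jones   │1000│frank59@mail.com│$4222.53│
Bob Davis   │1001│hank81@mail.com │$1314.70│
Dave Wilson │1002│alice68@mail.com│$4384.21│
Bob Wilson  │1003│eve84@mail.com  │$4491.76│
Bob Davis   │1004│bob60@mail.com  │$2918.27│
Dave Smith  │1005│dave10@mail.com │$271.25 │
>race Wilson│1006│eve30@mail.com  │$2370.09│
Carol Taylor│1007│carol24@mail.com│$988.64 │
Grace Wilson│1008│frank17@mail.com│$3728.54│
                                            
                                            
                                            
                                            
                                            
                                            
                                            
                                            
                                            


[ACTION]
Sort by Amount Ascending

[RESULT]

Name        │ID  │Email           │Amount ▲│
────────────┼────┼────────────────┼────────┼
Dave Smith  │1005│dave10@mail.com │$271.25 │
Carol Taylor│1007│carol24@mail.com│$988.64 │
Bob Davis   │1001│hank81@mail.com │$1314.70│
Grace Wilson│1006│eve30@mail.com  │$2370.09│
Bob Davis   │1004│bob60@mail.com  │$2918.27│
Grace Wilson│1008│frank17@mail.com│$3728.54│
>ve Jones   │1000│frank59@mail.com│$4222.53│
Dave Wilson │1002│alice68@mail.com│$4384.21│
Bob Wilson  │1003│eve84@mail.com  │$4491.76│
                                            
                                            
                                            
                                            
                                            
                                            
                                            
                                            
                                            


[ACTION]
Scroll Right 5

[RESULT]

       │ID  │Email           │Amount ▲│Statu
───────┼────┼────────────────┼────────┼─────
Smith  │1005│dave10@mail.com │$271.25 │Close
 Taylor│1007│carol24@mail.com│$988.64 │Activ
avis   │1001│hank81@mail.com │$1314.70│Pendi
 Wilson│1006│eve30@mail.com  │$2370.09│Close
avis   │1004│bob60@mail.com  │$2918.27│Pendi
 Wilson│1008│frank17@mail.com│$3728.54│Close
ones   │1000│frank59@mail.com│$4222.53│Pendi
Wilson │1002│alice68@mail.com│$4384.21│Activ
ilson  │1003│eve84@mail.com  │$4491.76│Inact
                                            
                                            
                                            
                                            
                                            
                                            
                                            
                                            
                                            


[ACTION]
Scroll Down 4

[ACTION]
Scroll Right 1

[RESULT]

      │ID  │Email           │Amount ▲│Status
──────┼────┼────────────────┼────────┼──────
mith  │1005│dave10@mail.com │$271.25 │Closed
Taylor│1007│carol24@mail.com│$988.64 │Active
vis   │1001│hank81@mail.com │$1314.70│Pendin
Wilson│1006│eve30@mail.com  │$2370.09│Closed
vis   │1004│bob60@mail.com  │$2918.27│Pendin
Wilson│1008│frank17@mail.com│$3728.54│Closed
nes   │1000│frank59@mail.com│$4222.53│Pendin
ilson │1002│alice68@mail.com│$4384.21│Active
lson  │1003│eve84@mail.com  │$4491.76│Inacti
                                            
                                            
                                            
                                            
                                            
                                            
                                            
                                            
                                            


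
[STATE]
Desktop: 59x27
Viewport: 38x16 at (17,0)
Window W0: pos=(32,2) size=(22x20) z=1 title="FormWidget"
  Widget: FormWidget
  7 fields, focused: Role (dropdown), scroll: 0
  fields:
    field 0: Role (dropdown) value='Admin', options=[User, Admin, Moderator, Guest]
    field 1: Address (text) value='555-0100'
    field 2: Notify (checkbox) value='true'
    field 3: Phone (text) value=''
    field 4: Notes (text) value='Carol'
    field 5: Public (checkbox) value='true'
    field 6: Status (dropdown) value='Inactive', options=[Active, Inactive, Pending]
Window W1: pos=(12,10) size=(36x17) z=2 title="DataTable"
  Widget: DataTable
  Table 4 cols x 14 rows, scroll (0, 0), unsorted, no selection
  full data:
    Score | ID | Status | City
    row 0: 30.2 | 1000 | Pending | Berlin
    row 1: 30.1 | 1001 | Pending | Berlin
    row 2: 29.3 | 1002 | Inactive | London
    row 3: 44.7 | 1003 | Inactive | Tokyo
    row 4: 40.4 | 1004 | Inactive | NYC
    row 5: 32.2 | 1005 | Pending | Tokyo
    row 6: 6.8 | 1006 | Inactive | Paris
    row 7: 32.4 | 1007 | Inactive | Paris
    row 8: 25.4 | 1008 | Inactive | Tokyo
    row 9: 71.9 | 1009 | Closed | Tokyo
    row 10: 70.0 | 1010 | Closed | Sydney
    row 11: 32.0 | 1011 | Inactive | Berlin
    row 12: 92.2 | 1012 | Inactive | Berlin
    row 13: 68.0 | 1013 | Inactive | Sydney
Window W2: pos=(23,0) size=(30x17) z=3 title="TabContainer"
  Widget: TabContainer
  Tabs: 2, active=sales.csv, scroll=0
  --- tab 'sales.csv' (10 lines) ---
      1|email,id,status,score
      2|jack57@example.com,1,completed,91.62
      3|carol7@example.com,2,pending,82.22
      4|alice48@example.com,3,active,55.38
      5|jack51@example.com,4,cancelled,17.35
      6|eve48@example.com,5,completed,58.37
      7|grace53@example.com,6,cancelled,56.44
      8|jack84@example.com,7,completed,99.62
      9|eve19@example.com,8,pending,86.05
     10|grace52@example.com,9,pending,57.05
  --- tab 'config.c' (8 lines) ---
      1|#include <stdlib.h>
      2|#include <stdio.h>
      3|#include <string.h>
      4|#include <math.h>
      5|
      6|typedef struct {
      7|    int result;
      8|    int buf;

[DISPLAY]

      ┏━━━━━━━━━━━━━━━━━━━━━━━━━━━━┓  
      ┃ TabContainer               ┃  
      ┠────────────────────────────┨┓ 
      ┃[sales.csv]│ config.c       ┃┃ 
      ┃────────────────────────────┃┨ 
      ┃email,id,status,score       ┃┃ 
      ┃jack57@example.com,1,complet┃┃ 
      ┃carol7@example.com,2,pending┃┃ 
      ┃alice48@example.com,3,active┃┃ 
      ┃jack51@example.com,4,cancell┃┃ 
━━━━━━┃eve48@example.com,5,complete┃┃ 
aTable┃grace53@example.com,6,cancel┃┃ 
──────┃jack84@example.com,7,complet┃┃ 
e│ID  ┃eve19@example.com,8,pending,┃┃ 
─┼────┃grace52@example.com,9,pendin┃┃ 
 │1000┃                            ┃┃ 


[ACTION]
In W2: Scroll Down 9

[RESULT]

      ┏━━━━━━━━━━━━━━━━━━━━━━━━━━━━┓  
      ┃ TabContainer               ┃  
      ┠────────────────────────────┨┓ 
      ┃[sales.csv]│ config.c       ┃┃ 
      ┃────────────────────────────┃┨ 
      ┃grace52@example.com,9,pendin┃┃ 
      ┃                            ┃┃ 
      ┃                            ┃┃ 
      ┃                            ┃┃ 
      ┃                            ┃┃ 
━━━━━━┃                            ┃┃ 
aTable┃                            ┃┃ 
──────┃                            ┃┃ 
e│ID  ┃                            ┃┃ 
─┼────┃                            ┃┃ 
 │1000┃                            ┃┃ 


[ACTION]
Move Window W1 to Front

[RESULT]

      ┏━━━━━━━━━━━━━━━━━━━━━━━━━━━━┓  
      ┃ TabContainer               ┃  
      ┠────────────────────────────┨┓ 
      ┃[sales.csv]│ config.c       ┃┃ 
      ┃────────────────────────────┃┨ 
      ┃grace52@example.com,9,pendin┃┃ 
      ┃                            ┃┃ 
      ┃                            ┃┃ 
      ┃                            ┃┃ 
      ┃                            ┃┃ 
━━━━━━━━━━━━━━━━━━━━━━━━━━━━━━┓    ┃┃ 
aTable                        ┃    ┃┃ 
──────────────────────────────┨    ┃┃ 
e│ID  │Status  │City          ┃    ┃┃ 
─┼────┼────────┼──────        ┃    ┃┃ 
 │1000│Pending │Berlin        ┃    ┃┃ 


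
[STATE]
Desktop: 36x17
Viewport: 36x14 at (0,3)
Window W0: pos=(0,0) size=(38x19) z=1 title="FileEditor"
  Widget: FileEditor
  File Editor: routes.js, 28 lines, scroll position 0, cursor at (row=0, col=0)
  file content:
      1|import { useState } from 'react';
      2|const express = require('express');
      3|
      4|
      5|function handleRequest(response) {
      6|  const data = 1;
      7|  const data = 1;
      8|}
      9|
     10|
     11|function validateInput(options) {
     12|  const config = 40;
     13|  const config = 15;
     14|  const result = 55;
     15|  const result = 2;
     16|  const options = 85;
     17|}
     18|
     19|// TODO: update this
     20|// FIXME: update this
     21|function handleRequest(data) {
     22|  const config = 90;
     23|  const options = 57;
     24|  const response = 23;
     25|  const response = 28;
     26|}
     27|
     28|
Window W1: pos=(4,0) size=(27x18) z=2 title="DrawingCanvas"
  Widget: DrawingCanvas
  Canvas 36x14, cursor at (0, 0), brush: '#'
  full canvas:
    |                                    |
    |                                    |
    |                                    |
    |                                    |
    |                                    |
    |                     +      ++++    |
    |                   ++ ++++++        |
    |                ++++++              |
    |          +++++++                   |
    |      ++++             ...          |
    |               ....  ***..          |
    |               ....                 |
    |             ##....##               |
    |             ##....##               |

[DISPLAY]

┃█mp┃+                        ┃t';  
┃con┃                         ┃ss');
┃   ┃                         ┃     
┃   ┃                         ┃     
┃fun┃                         ┃e) { 
┃  c┃                     +   ┃     
┃  c┃                   ++ +++┃     
┃}  ┃                ++++++   ┃     
┃   ┃          +++++++        ┃     
┃   ┃      ++++             ..┃     
┃fun┃               ....  ***.┃) {  
┃  c┃               ....      ┃     
┃  c┃             ##....##    ┃     
┃  c┃             ##....##    ┃     


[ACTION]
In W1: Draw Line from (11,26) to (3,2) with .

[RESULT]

┃█mp┃+                        ┃t';  
┃con┃                         ┃ss');
┃   ┃                         ┃     
┃   ┃  ..                     ┃     
┃fun┃    ...                  ┃e) { 
┃  c┃       ...           +   ┃     
┃  c┃          ...      ++ +++┃     
┃}  ┃             ...++++++   ┃     
┃   ┃          ++++++...      ┃     
┃   ┃      ++++         ... ..┃     
┃fun┃               ....  *...┃) {  
┃  c┃               ....      ┃     
┃  c┃             ##....##    ┃     
┃  c┃             ##....##    ┃     


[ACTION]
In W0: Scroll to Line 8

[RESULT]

┃}  ┃+                        ┃     
┃   ┃                         ┃     
┃   ┃                         ┃     
┃fun┃  ..                     ┃) {  
┃  c┃    ...                  ┃     
┃  c┃       ...           +   ┃     
┃  c┃          ...      ++ +++┃     
┃  c┃             ...++++++   ┃     
┃  c┃          ++++++...      ┃     
┃}  ┃      ++++         ... ..┃     
┃   ┃               ....  *...┃     
┃// ┃               ....      ┃     
┃// ┃             ##....##    ┃     
┃fun┃             ##....##    ┃     


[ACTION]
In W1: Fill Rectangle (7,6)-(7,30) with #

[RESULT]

┃}  ┃+                        ┃     
┃   ┃                         ┃     
┃   ┃                         ┃     
┃fun┃  ..                     ┃) {  
┃  c┃    ...                  ┃     
┃  c┃       ...           +   ┃     
┃  c┃          ...      ++ +++┃     
┃  c┃      ###################┃     
┃  c┃          ++++++...      ┃     
┃}  ┃      ++++         ... ..┃     
┃   ┃               ....  *...┃     
┃// ┃               ....      ┃     
┃// ┃             ##....##    ┃     
┃fun┃             ##....##    ┃     


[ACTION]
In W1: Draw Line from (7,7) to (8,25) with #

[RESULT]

┃}  ┃+                        ┃     
┃   ┃                         ┃     
┃   ┃                         ┃     
┃fun┃  ..                     ┃) {  
┃  c┃    ...                  ┃     
┃  c┃       ...           +   ┃     
┃  c┃          ...      ++ +++┃     
┃  c┃      ###################┃     
┃  c┃          ++++++.########┃     
┃}  ┃      ++++         ... ..┃     
┃   ┃               ....  *...┃     
┃// ┃               ....      ┃     
┃// ┃             ##....##    ┃     
┃fun┃             ##....##    ┃     


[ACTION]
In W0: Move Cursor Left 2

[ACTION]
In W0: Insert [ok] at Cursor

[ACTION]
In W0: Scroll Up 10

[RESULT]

┃ok█┃+                        ┃act';
┃con┃                         ┃ss');
┃   ┃                         ┃     
┃   ┃  ..                     ┃     
┃fun┃    ...                  ┃e) { 
┃  c┃       ...           +   ┃     
┃  c┃          ...      ++ +++┃     
┃}  ┃      ###################┃     
┃   ┃          ++++++.########┃     
┃   ┃      ++++         ... ..┃     
┃fun┃               ....  *...┃) {  
┃  c┃               ....      ┃     
┃  c┃             ##....##    ┃     
┃  c┃             ##....##    ┃     


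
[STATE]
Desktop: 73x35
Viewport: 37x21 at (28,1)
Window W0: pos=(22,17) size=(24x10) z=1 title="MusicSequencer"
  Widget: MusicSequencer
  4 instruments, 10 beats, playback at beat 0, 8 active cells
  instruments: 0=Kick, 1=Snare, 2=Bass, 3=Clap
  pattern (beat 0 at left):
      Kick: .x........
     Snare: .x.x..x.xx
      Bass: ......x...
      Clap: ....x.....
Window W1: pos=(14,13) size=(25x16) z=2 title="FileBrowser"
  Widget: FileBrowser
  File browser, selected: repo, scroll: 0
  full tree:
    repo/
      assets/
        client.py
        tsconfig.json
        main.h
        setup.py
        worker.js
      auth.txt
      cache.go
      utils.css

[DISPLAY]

                                     
                                     
                                     
                                     
                                     
                                     
                                     
                                     
                                     
                                     
                                     
                                     
━━━━━━━━━━┓                          
          ┃                          
──────────┨                          
          ┃                          
s/        ┃━━━━━━┓                   
          ┃      ┃                   
          ┃──────┨                   
          ┃      ┃                   
          ┃      ┃                   


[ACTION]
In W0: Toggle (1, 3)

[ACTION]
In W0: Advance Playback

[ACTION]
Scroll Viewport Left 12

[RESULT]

                                     
                                     
                                     
                                     
                                     
                                     
                                     
                                     
                                     
                                     
                                     
                                     
━━━━━━━━━━━━━━━━━━━━━━┓              
FileBrowser           ┃              
──────────────────────┨              
 [-] repo/            ┃              
   [+] assets/        ┃━━━━━━┓       
   auth.txt           ┃      ┃       
   cache.go           ┃──────┨       
   utils.css          ┃      ┃       
                      ┃      ┃       


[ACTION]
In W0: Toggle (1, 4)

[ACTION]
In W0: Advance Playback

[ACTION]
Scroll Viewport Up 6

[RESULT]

                                     
                                     
                                     
                                     
                                     
                                     
                                     
                                     
                                     
                                     
                                     
                                     
                                     
━━━━━━━━━━━━━━━━━━━━━━┓              
FileBrowser           ┃              
──────────────────────┨              
 [-] repo/            ┃              
   [+] assets/        ┃━━━━━━┓       
   auth.txt           ┃      ┃       
   cache.go           ┃──────┨       
   utils.css          ┃      ┃       
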